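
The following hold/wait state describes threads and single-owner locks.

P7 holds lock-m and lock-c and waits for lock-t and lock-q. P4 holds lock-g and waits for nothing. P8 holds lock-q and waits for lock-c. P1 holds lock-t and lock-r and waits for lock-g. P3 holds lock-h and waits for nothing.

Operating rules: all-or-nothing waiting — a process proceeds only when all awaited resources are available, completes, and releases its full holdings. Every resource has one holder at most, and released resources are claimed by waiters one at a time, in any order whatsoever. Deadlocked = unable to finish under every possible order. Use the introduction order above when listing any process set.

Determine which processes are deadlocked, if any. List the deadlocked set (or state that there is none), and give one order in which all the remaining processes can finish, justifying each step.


Deadlocked: P7 and P8.
Key observation: P7 -> P8 -> P7 is a circular wait — nothing in it can go first; no other process is dragged down with it.
The rest can finish in the order P3, P4, P1.
Walking it through:
  P3 waits on nothing -> runs at once and releases lock-h
  P4 waits on nothing -> runs at once and releases lock-g
  run P1 (all its waits — lock-g — are resolved); releases lock-t and lock-r


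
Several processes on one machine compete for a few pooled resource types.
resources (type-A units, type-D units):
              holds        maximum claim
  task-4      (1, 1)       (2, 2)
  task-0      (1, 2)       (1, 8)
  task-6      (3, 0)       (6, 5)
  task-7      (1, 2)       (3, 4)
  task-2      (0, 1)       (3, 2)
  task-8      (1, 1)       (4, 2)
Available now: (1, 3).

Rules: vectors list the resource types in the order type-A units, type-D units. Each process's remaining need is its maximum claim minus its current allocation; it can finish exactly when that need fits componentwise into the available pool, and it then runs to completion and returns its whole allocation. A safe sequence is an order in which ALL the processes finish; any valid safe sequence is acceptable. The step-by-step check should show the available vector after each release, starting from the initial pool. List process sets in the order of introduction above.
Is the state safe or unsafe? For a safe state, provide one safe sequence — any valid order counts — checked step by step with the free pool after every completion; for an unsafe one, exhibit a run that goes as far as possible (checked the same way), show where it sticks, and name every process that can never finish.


SAFE, for example via the order task-4, task-7, task-0, task-8, task-6, task-2.
Key observation: task-4 marks the first exact bind of the order: its need (1, 1) fits the free (1, 3) with zero slack on a requested resource.
Verifying each step:
  pool = (1, 3)
  task-4: need (1, 1) fits (1, 3); releases (1, 1), pool now (2, 4)
  task-7: need (2, 2) fits (2, 4); releases (1, 2), pool now (3, 6)
  task-0: need (0, 6) fits (3, 6); releases (1, 2), pool now (4, 8)
  task-8: need (3, 1) fits (4, 8); releases (1, 1), pool now (5, 9)
  task-6: need (3, 5) fits (5, 9); releases (3, 0), pool now (8, 9)
  task-2: need (3, 1) fits (8, 9); releases (0, 1), pool now (8, 10)


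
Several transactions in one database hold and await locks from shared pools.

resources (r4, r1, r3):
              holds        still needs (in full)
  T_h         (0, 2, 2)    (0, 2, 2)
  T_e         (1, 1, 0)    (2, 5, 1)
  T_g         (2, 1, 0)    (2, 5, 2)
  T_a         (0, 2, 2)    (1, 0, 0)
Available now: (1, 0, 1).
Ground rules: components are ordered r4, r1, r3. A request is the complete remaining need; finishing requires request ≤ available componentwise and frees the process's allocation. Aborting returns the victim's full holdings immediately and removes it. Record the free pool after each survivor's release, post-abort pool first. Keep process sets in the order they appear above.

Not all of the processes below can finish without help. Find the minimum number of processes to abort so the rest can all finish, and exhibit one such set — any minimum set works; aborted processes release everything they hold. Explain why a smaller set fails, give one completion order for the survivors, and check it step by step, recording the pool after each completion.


The answer: abort T_e.
Key observation: no ordering could ever have run T_g before the abort of T_e; with (1, 1, 0) back in the pool it fits at step 3.
No smaller set exists: with zero aborts the deadlock remains.
The survivors complete as T_a, T_h, T_g. Verifying each step (starting from the post-abort pool):
  pool = (2, 1, 1)
  run T_a (needs (1, 0, 0), free (2, 1, 1)); after release of (0, 2, 2) the pool is (2, 3, 3)
  run T_h (needs (0, 2, 2), free (2, 3, 3)); after release of (0, 2, 2) the pool is (2, 5, 5)
  run T_g (needs (2, 5, 2), free (2, 5, 5)); after release of (2, 1, 0) the pool is (4, 6, 5)


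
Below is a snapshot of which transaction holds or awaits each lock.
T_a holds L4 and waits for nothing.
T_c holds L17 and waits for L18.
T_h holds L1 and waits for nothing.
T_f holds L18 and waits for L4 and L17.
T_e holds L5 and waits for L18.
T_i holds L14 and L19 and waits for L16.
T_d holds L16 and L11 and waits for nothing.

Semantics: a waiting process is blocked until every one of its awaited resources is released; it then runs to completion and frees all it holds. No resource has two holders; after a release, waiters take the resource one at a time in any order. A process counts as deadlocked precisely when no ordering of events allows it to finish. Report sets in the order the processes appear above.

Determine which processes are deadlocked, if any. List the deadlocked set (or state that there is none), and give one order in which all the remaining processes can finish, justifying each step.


The deadlocked set is T_c, T_f and T_e.
Key observation: along T_c -> T_f -> T_c, each member waits on what the next one holds — a deadlock; T_e waits into the deadlock from upstream.
One completion order for the rest: T_a, T_d, T_h, T_i.
Walking it through:
  T_a waits on nothing -> runs at once and releases L4
  T_d waits on nothing -> runs at once and releases L16 and L11
  T_h waits on nothing -> runs at once and releases L1
  run T_i (all its waits — L16 — are resolved); releases L14 and L19


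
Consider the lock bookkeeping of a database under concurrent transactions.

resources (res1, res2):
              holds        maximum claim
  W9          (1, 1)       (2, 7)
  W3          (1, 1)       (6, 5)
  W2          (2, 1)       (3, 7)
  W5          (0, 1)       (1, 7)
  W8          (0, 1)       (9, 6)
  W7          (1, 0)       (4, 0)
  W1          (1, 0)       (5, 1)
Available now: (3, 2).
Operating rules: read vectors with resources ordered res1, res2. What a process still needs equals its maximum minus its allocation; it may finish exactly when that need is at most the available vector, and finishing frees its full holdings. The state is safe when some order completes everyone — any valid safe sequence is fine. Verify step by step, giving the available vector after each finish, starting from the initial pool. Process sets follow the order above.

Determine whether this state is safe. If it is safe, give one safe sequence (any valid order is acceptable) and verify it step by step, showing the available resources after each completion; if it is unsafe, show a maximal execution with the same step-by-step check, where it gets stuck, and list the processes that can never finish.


UNSAFE — no complete ordering exists.
Key observation: no order helps: past W7, W1, the free pool tops out at (5, 2), below what each blocked process needs in res2.
The run W7, W1 cannot be extended any further. Check, step by step:
  pool = (3, 2)
  W7 needs (3, 0) <= (3, 2) -> finishes; pool += (1, 0) = (4, 2)
  W1 needs (4, 1) <= (4, 2) -> finishes; pool += (1, 0) = (5, 2)
  W9 still needs (1, 6) but only (5, 2) is free — short on res2
  W3 still needs (5, 4) but only (5, 2) is free — short on res2
  W2 still needs (1, 6) but only (5, 2) is free — short on res2
  W5 still needs (1, 6) but only (5, 2) is free — short on res2
  W8 still needs (9, 5) but only (5, 2) is free — short on res1 and res2
Processes that can never finish: W9, W3, W2, W5 and W8.


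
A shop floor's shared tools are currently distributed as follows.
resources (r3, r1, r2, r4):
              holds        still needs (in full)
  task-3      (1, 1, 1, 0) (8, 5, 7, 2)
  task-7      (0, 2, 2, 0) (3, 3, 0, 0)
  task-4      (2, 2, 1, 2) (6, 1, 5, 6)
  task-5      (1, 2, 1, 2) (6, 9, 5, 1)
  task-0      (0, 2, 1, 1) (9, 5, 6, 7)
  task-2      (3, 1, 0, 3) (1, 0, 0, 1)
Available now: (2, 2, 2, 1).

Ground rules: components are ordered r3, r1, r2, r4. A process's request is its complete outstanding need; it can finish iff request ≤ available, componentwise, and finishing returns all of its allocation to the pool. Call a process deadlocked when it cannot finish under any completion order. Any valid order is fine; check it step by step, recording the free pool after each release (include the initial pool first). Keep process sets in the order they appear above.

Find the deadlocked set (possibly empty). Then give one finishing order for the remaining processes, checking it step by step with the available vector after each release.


The deadlocked set is task-3, task-4, task-5 and task-0.
Key observation: no order helps: past task-2, task-7, the free pool tops out at (5, 5, 4, 4), below what each blocked process needs in r3.
The rest can finish in the order task-2, task-7. Verifying each step:
  pool = (2, 2, 2, 1)
  run task-2 (needs (1, 0, 0, 1), free (2, 2, 2, 1)); after release of (3, 1, 0, 3) the pool is (5, 3, 2, 4)
  run task-7 (needs (3, 3, 0, 0), free (5, 3, 2, 4)); after release of (0, 2, 2, 0) the pool is (5, 5, 4, 4)
None of the blocked processes ever fits:
  task-3 still needs (8, 5, 7, 2) but only (5, 5, 4, 4) is free — short on r3 and r2
  task-4 still needs (6, 1, 5, 6) but only (5, 5, 4, 4) is free — short on r3, r2 and r4
  task-5 still needs (6, 9, 5, 1) but only (5, 5, 4, 4) is free — short on r3, r1 and r2
  task-0 still needs (9, 5, 6, 7) but only (5, 5, 4, 4) is free — short on r3, r2 and r4


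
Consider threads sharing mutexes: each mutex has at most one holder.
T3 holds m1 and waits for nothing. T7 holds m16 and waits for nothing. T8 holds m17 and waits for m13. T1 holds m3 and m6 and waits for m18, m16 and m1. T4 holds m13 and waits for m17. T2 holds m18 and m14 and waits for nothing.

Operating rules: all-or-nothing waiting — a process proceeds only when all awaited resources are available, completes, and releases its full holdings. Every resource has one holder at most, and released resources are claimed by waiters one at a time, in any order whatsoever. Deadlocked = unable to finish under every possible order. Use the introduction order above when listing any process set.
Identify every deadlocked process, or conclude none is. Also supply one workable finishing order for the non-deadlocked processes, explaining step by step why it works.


Deadlocked: T8 and T4.
Key observation: the waits loop around T8 -> T4 -> T8 with no way out; no other process is dragged down with it.
One completion order for the rest: T7, T3, T2, T1.
Step-by-step check:
  T7: no waits; runs immediately, freeing m16
  T3: no waits; runs immediately, freeing m1
  T2: no waits; runs immediately, freeing m18 and m14
  run T1 (all its waits — m18, m16 and m1 — are resolved); releases m3 and m6


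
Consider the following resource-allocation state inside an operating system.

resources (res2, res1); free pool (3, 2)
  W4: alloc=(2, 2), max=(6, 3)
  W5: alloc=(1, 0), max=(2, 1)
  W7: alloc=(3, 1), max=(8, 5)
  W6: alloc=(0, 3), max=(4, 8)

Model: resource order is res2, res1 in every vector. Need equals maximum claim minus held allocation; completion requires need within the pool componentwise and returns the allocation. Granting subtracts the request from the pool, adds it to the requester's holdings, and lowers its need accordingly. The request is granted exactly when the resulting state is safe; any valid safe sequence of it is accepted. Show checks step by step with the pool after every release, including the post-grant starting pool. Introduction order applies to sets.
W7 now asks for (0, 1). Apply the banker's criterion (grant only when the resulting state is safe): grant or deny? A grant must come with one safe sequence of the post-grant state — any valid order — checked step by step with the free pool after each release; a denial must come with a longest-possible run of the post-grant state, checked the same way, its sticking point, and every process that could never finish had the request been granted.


GRANT: granting preserves safety; a valid post-grant sequence is W5, W4, W7, W6.
Key observation: with (3, 1) left after the transfer, W5 can run at once — the state stays safe.
Step-by-step check of the post-grant state:
  pool = (3, 1)
  run W5 (needs (1, 1), free (3, 1)); after release of (1, 0) the pool is (4, 1)
  run W4 (needs (4, 1), free (4, 1)); after release of (2, 2) the pool is (6, 3)
  run W7 (needs (5, 3), free (6, 3)); after release of (3, 2) the pool is (9, 5)
  run W6 (needs (4, 5), free (9, 5)); after release of (0, 3) the pool is (9, 8)


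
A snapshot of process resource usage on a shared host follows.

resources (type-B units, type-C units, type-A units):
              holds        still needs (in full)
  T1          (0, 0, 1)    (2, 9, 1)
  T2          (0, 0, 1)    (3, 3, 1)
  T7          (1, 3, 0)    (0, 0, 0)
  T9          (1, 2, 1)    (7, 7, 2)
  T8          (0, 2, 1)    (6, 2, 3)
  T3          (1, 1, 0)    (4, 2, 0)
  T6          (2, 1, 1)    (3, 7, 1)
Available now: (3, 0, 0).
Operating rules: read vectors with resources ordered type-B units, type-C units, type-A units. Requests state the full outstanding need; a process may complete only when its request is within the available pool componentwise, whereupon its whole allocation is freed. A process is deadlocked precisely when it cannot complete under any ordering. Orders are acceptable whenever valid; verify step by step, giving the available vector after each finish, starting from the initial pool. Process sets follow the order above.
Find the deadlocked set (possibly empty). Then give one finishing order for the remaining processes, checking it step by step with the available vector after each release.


The deadlocked set is T1, T2, T9, T8 and T6.
Key observation: type-A units is the bottleneck — with T7, T3 done the pool holds (5, 4, 0), short of every remaining need.
The rest can finish in the order T7, T3. Verifying each step:
  pool = (3, 0, 0)
  T7 needs (0, 0, 0) <= (3, 0, 0) -> finishes; pool += (1, 3, 0) = (4, 3, 0)
  T3 needs (4, 2, 0) <= (4, 3, 0) -> finishes; pool += (1, 1, 0) = (5, 4, 0)
The blocked processes can never fit:
  T1 cannot run: need (2, 9, 1) vs free (5, 4, 0) (insufficient type-C units and type-A units)
  T2 cannot run: need (3, 3, 1) vs free (5, 4, 0) (insufficient type-A units)
  T9 cannot run: need (7, 7, 2) vs free (5, 4, 0) (insufficient type-B units, type-C units and type-A units)
  T8 cannot run: need (6, 2, 3) vs free (5, 4, 0) (insufficient type-B units and type-A units)
  T6 cannot run: need (3, 7, 1) vs free (5, 4, 0) (insufficient type-C units and type-A units)


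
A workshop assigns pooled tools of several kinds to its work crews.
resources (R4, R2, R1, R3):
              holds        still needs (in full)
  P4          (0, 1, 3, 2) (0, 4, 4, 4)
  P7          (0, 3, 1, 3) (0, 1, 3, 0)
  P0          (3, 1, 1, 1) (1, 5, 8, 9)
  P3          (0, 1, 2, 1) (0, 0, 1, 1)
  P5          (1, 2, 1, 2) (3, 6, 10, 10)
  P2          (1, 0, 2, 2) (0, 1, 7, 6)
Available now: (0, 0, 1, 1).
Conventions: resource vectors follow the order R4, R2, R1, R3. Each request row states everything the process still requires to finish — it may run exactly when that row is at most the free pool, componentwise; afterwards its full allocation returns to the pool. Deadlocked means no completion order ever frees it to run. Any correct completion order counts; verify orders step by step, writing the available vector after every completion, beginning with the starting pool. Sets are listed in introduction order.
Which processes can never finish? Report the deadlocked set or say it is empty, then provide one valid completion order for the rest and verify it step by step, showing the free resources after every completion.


Nothing here is deadlocked.
Key observation: beginning at P3, releases accumulate fast enough that every process eventually fits.
A valid finishing order for the others: P3, P7, P4, P2, P0, P5. Walking it through:
  pool = (0, 0, 1, 1)
  P3: need (0, 0, 1, 1) fits (0, 0, 1, 1); releases (0, 1, 2, 1), pool now (0, 1, 3, 2)
  P7: need (0, 1, 3, 0) fits (0, 1, 3, 2); releases (0, 3, 1, 3), pool now (0, 4, 4, 5)
  P4: need (0, 4, 4, 4) fits (0, 4, 4, 5); releases (0, 1, 3, 2), pool now (0, 5, 7, 7)
  P2: need (0, 1, 7, 6) fits (0, 5, 7, 7); releases (1, 0, 2, 2), pool now (1, 5, 9, 9)
  P0: need (1, 5, 8, 9) fits (1, 5, 9, 9); releases (3, 1, 1, 1), pool now (4, 6, 10, 10)
  P5: need (3, 6, 10, 10) fits (4, 6, 10, 10); releases (1, 2, 1, 2), pool now (5, 8, 11, 12)


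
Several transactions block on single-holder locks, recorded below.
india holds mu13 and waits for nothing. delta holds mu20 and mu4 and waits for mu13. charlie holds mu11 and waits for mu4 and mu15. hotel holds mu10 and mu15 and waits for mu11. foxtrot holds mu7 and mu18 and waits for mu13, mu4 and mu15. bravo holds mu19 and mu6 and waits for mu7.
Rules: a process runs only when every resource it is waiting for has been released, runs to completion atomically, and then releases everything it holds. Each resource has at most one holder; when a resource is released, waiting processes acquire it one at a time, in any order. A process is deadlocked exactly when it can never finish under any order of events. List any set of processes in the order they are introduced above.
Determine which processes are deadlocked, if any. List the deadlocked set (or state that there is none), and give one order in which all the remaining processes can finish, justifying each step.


Deadlocked set: charlie, hotel, foxtrot and bravo.
Key observation: nobody on the ring charlie -> hotel -> charlie can start until another member finishes, which never happens; foxtrot and bravo wait into the deadlock from upstream.
One completion order for the rest: india, delta.
Check, step by step:
  india: no waits; runs immediately, freeing mu13
  run delta (all its waits — mu13 — are resolved); releases mu20 and mu4


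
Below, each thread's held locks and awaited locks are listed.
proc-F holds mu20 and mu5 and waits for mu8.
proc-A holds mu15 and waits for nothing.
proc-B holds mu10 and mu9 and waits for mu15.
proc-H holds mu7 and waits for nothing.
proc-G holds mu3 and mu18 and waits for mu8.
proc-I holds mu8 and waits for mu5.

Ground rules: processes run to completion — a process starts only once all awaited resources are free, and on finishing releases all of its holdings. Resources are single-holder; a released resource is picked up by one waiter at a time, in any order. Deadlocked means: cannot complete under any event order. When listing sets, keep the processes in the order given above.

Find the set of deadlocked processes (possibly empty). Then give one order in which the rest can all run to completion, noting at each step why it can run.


The deadlocked set is proc-F, proc-G and proc-I.
Key observation: the cycle proc-F -> proc-I -> proc-F can never break — each member waits on the next; proc-G waits into the deadlock from upstream.
One completion order for the rest: proc-A, proc-H, proc-B.
Check, step by step:
  run proc-A (it waits on nothing); releases mu15
  run proc-H (it waits on nothing); releases mu7
  run proc-B (all its waits — mu15 — are resolved); releases mu10 and mu9


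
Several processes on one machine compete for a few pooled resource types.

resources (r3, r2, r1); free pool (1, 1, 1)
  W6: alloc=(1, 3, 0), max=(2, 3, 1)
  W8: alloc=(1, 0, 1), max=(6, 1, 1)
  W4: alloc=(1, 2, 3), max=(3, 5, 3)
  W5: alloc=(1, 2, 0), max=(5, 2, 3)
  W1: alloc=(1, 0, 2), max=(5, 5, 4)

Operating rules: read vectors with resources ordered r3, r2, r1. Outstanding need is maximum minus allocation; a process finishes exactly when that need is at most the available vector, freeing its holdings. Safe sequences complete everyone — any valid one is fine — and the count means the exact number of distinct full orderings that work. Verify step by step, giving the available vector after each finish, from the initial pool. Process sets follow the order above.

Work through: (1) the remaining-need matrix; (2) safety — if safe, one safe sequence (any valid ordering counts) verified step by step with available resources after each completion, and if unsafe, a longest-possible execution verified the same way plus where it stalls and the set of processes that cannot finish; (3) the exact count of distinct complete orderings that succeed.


(1) Remaining need (order r3, r2, r1):
  W6: (1, 0, 1)
  W8: (5, 1, 0)
  W4: (2, 3, 0)
  W5: (4, 0, 3)
  W1: (4, 5, 2)
(2) UNSAFE — no complete ordering exists.
Key observation: even finishing W6, W4 leaves just (3, 6, 4) free — too little r3 for any of the remaining processes.
A maximal execution: W6, W4 — then nothing else fits. Walking it through:
  pool = (1, 1, 1)
  run W6 (needs (1, 0, 1), free (1, 1, 1)); after release of (1, 3, 0) the pool is (2, 4, 1)
  run W4 (needs (2, 3, 0), free (2, 4, 1)); after release of (1, 2, 3) the pool is (3, 6, 4)
  W8 cannot run: need (5, 1, 0) vs free (3, 6, 4) (insufficient r3)
  W5 cannot run: need (4, 0, 3) vs free (3, 6, 4) (insufficient r3)
  W1 cannot run: need (4, 5, 2) vs free (3, 6, 4) (insufficient r3)
Permanently blocked: W8, W5 and W1.
(3) The exact count: 0 of the possible complete orderings are safe sequences.


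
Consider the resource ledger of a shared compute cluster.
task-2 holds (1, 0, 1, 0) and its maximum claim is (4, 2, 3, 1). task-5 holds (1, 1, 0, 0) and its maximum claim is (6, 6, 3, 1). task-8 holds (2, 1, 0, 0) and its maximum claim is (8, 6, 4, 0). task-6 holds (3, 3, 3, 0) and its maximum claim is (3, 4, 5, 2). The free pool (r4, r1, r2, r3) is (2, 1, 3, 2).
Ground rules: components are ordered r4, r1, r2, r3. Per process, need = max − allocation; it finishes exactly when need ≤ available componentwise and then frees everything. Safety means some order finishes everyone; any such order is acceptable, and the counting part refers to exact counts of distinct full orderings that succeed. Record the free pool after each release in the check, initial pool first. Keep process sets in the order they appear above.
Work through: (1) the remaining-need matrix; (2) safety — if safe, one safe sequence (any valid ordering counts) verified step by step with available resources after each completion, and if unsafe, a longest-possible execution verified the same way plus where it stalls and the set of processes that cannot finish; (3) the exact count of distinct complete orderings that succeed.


(1) Outstanding need per process (order r4, r1, r2, r3):
  task-2: (3, 2, 2, 1)
  task-5: (5, 5, 3, 1)
  task-8: (6, 5, 4, 0)
  task-6: (0, 1, 2, 2)
(2) The state is UNSAFE.
Key observation: task-6, task-2 can finish, but then (6, 4, 7, 2) is all there is, and the blocked group's r1 demands exceed it.
Going as far as possible: task-6, task-2; after that, nothing fits. Step-by-step check:
  pool = (2, 1, 3, 2)
  task-6: need (0, 1, 2, 2) fits (2, 1, 3, 2); releases (3, 3, 3, 0), pool now (5, 4, 6, 2)
  task-2: need (3, 2, 2, 1) fits (5, 4, 6, 2); releases (1, 0, 1, 0), pool now (6, 4, 7, 2)
  task-5 cannot run: need (5, 5, 3, 1) vs free (6, 4, 7, 2) (insufficient r1)
  task-8 cannot run: need (6, 5, 4, 0) vs free (6, 4, 7, 2) (insufficient r1)
Processes that can never finish: task-5 and task-8.
(3) Exactly 0 of the possible complete orderings are safe sequences.


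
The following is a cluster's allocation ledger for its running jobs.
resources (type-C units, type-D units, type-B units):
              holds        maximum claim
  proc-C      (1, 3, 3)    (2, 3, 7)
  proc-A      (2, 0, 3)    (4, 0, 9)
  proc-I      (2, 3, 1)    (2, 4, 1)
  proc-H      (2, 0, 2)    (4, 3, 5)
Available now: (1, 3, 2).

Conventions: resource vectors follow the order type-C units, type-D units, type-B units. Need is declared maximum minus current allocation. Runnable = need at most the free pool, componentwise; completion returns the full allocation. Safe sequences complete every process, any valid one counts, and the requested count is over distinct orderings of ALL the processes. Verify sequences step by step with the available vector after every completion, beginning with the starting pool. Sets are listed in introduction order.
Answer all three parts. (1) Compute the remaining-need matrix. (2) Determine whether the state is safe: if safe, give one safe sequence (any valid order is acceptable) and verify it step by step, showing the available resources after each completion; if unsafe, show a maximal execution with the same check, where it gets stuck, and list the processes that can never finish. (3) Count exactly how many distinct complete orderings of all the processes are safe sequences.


(1) Remaining need (order type-C units, type-D units, type-B units):
  proc-C: (1, 0, 4)
  proc-A: (2, 0, 6)
  proc-I: (0, 1, 0)
  proc-H: (2, 3, 3)
(2) SAFE. One safe sequence: proc-I, proc-H, proc-C, proc-A.
Key observation: at proc-H the run first touches a limit — (2, 3, 3) against (3, 6, 3), exact on a resource it actually requests.
Walking it through:
  pool = (1, 3, 2)
  proc-I needs (0, 1, 0) <= (1, 3, 2) -> finishes; pool += (2, 3, 1) = (3, 6, 3)
  proc-H needs (2, 3, 3) <= (3, 6, 3) -> finishes; pool += (2, 0, 2) = (5, 6, 5)
  proc-C needs (1, 0, 4) <= (5, 6, 5) -> finishes; pool += (1, 3, 3) = (6, 9, 8)
  proc-A needs (2, 0, 6) <= (6, 9, 8) -> finishes; pool += (2, 0, 3) = (8, 9, 11)
(3) The exact count: 1 of the possible complete orderings is a safe sequence.


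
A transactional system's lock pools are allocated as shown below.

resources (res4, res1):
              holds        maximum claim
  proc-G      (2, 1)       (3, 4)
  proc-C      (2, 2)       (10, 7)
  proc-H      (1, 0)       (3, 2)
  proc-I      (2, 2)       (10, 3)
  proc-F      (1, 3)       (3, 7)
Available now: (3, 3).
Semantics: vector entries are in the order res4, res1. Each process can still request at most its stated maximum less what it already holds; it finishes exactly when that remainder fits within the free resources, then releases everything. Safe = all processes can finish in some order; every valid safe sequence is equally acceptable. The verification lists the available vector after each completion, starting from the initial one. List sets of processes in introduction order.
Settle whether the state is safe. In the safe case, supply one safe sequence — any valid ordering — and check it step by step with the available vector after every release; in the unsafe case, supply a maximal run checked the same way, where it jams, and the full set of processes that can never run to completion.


UNSAFE.
Key observation: the pool after proc-G, proc-H, proc-F is (7, 7); every surviving request exceeds it in res4, so progress ends there.
Going as far as possible: proc-G, proc-H, proc-F; after that, nothing fits. Step-by-step check:
  pool = (3, 3)
  proc-G: need (1, 3) fits (3, 3); releases (2, 1), pool now (5, 4)
  proc-H: need (2, 2) fits (5, 4); releases (1, 0), pool now (6, 4)
  proc-F: need (2, 4) fits (6, 4); releases (1, 3), pool now (7, 7)
  blocked: proc-C wants (8, 5), pool (7, 7) — not enough res4
  blocked: proc-I wants (8, 1), pool (7, 7) — not enough res4
Never able to finish: proc-C and proc-I.


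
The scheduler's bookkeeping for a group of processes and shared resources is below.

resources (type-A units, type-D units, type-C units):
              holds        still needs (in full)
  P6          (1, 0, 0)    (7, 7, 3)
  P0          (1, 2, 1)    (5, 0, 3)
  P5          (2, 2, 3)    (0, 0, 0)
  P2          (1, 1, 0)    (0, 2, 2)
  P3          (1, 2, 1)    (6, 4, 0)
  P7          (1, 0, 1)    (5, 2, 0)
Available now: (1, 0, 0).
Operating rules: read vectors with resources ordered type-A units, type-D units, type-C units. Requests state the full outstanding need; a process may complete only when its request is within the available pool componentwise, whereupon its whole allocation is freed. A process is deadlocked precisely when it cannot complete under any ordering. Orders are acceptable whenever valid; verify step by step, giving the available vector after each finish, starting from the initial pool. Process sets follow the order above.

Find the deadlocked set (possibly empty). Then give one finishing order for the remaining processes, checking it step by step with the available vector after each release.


The deadlocked set is P6, P0, P3 and P7.
Key observation: even finishing P5, P2 leaves just (4, 3, 3) free — too little type-A units for any of the remaining processes.
The rest can finish in the order P5, P2. Walking it through:
  pool = (1, 0, 0)
  P5: need (0, 0, 0) fits (1, 0, 0); releases (2, 2, 3), pool now (3, 2, 3)
  P2: need (0, 2, 2) fits (3, 2, 3); releases (1, 1, 0), pool now (4, 3, 3)
The blocked processes can never fit:
  P6 still needs (7, 7, 3) but only (4, 3, 3) is free — short on type-A units and type-D units
  P0 still needs (5, 0, 3) but only (4, 3, 3) is free — short on type-A units
  P3 still needs (6, 4, 0) but only (4, 3, 3) is free — short on type-A units and type-D units
  P7 still needs (5, 2, 0) but only (4, 3, 3) is free — short on type-A units


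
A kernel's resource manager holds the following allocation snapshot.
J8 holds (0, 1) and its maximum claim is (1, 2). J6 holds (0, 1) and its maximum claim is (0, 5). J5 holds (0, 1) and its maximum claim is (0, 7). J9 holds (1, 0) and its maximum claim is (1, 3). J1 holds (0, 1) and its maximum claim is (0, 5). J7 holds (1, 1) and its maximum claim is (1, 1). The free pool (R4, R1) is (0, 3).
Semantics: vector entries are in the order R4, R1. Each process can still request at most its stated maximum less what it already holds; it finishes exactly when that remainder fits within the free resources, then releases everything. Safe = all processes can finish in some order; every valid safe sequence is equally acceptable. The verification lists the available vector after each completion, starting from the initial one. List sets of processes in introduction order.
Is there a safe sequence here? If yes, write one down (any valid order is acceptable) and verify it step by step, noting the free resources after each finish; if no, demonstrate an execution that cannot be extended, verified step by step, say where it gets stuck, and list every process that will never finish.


The state is SAFE; one workable sequence: J9, J8, J6, J1, J7, J5.
Key observation: J9 is the earliest step where a requested resource binds exactly: need (0, 3), pool (0, 3) at its turn.
Verifying each step:
  pool = (0, 3)
  J9: need (0, 3) fits (0, 3); releases (1, 0), pool now (1, 3)
  J8: need (1, 1) fits (1, 3); releases (0, 1), pool now (1, 4)
  J6: need (0, 4) fits (1, 4); releases (0, 1), pool now (1, 5)
  J1: need (0, 4) fits (1, 5); releases (0, 1), pool now (1, 6)
  J7: need (0, 0) fits (1, 6); releases (1, 1), pool now (2, 7)
  J5: need (0, 6) fits (2, 7); releases (0, 1), pool now (2, 8)


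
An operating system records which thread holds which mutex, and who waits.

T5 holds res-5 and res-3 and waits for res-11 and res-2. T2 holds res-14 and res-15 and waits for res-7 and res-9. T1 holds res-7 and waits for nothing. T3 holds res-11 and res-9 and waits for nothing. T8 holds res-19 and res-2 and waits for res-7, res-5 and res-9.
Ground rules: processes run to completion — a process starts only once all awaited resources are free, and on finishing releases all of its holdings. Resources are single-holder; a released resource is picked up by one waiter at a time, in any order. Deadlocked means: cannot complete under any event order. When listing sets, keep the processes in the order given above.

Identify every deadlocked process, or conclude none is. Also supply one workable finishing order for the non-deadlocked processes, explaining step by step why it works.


Deadlocked set: T5 and T8.
Key observation: nobody on the ring T5 -> T8 -> T5 can start until another member finishes, which never happens; no other process is dragged down with it.
The rest can finish in the order T3, T1, T2.
Walking it through:
  run T3 (it waits on nothing); releases res-11 and res-9
  run T1 (it waits on nothing); releases res-7
  T2: everything it awaited (res-7 and res-9) is free; runs, freeing res-14 and res-15


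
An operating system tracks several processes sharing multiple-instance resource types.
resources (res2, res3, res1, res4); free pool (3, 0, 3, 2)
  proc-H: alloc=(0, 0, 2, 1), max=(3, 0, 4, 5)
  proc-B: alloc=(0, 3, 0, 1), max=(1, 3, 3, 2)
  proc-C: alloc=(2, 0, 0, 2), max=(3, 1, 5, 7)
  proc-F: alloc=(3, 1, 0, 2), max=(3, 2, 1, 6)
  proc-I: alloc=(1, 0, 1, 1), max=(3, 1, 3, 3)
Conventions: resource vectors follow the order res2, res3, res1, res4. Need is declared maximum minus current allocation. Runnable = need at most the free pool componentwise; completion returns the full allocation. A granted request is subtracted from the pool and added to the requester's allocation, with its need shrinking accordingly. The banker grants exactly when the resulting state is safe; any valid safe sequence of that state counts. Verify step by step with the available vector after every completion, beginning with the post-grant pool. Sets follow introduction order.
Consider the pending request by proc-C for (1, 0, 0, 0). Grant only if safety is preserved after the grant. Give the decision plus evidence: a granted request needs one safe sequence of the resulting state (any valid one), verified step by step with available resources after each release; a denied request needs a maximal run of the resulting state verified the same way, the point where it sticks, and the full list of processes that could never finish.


GRANT: granting preserves safety; a valid post-grant sequence is proc-B, proc-I, proc-H, proc-C, proc-F.
Key observation: (2, 0, 3, 2) free after granting still covers proc-B first, and each release covers the next.
Verifying the post-grant state step by step:
  pool = (2, 0, 3, 2)
  proc-B: need (1, 0, 3, 1) fits (2, 0, 3, 2); releases (0, 3, 0, 1), pool now (2, 3, 3, 3)
  proc-I: need (2, 1, 2, 2) fits (2, 3, 3, 3); releases (1, 0, 1, 1), pool now (3, 3, 4, 4)
  proc-H: need (3, 0, 2, 4) fits (3, 3, 4, 4); releases (0, 0, 2, 1), pool now (3, 3, 6, 5)
  proc-C: need (0, 1, 5, 5) fits (3, 3, 6, 5); releases (3, 0, 0, 2), pool now (6, 3, 6, 7)
  proc-F: need (0, 1, 1, 4) fits (6, 3, 6, 7); releases (3, 1, 0, 2), pool now (9, 4, 6, 9)


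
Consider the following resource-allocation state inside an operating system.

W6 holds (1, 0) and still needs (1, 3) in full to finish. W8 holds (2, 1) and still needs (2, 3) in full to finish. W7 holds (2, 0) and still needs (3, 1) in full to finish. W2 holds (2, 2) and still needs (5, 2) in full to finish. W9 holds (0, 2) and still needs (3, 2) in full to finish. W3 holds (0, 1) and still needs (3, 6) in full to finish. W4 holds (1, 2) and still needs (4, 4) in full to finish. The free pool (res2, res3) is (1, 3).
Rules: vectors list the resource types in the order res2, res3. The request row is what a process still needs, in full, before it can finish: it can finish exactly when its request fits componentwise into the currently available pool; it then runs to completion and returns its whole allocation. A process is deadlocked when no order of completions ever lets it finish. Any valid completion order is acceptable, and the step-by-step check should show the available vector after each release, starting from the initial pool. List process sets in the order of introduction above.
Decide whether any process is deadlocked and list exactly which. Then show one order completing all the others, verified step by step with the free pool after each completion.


The deadlocked set is empty.
Key observation: there is always a runnable process — W6 first — so the state unwinds completely.
A valid finishing order for the others: W6, W8, W7, W2, W4, W9, W3. Walking it through:
  pool = (1, 3)
  W6 needs (1, 3) <= (1, 3) -> finishes; pool += (1, 0) = (2, 3)
  W8 needs (2, 3) <= (2, 3) -> finishes; pool += (2, 1) = (4, 4)
  W7 needs (3, 1) <= (4, 4) -> finishes; pool += (2, 0) = (6, 4)
  W2 needs (5, 2) <= (6, 4) -> finishes; pool += (2, 2) = (8, 6)
  W4 needs (4, 4) <= (8, 6) -> finishes; pool += (1, 2) = (9, 8)
  W9 needs (3, 2) <= (9, 8) -> finishes; pool += (0, 2) = (9, 10)
  W3 needs (3, 6) <= (9, 10) -> finishes; pool += (0, 1) = (9, 11)


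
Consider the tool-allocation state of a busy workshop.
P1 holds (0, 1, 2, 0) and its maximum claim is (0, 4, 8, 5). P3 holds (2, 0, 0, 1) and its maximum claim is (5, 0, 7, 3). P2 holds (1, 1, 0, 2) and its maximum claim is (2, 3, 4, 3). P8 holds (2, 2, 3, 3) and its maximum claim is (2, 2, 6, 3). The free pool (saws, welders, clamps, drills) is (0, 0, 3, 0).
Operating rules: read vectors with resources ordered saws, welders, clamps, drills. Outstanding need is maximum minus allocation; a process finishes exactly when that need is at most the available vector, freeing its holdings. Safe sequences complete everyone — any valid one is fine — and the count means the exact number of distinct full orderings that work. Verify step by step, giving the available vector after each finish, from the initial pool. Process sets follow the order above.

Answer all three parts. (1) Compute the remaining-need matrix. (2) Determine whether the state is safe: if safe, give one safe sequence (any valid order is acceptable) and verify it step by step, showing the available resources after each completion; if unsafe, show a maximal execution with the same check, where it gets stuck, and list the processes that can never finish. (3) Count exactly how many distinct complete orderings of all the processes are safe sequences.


(1) Need matrix, components ordered saws, welders, clamps, drills:
  P1: (0, 3, 6, 5)
  P3: (3, 0, 7, 2)
  P2: (1, 2, 4, 1)
  P8: (0, 0, 3, 0)
(2) The state is SAFE; one workable sequence: P8, P2, P1, P3.
Key observation: at P8 the run first touches a limit — (0, 0, 3, 0) against (0, 0, 3, 0), exact on a resource it actually requests.
Check, step by step:
  pool = (0, 0, 3, 0)
  run P8 (needs (0, 0, 3, 0), free (0, 0, 3, 0)); after release of (2, 2, 3, 3) the pool is (2, 2, 6, 3)
  run P2 (needs (1, 2, 4, 1), free (2, 2, 6, 3)); after release of (1, 1, 0, 2) the pool is (3, 3, 6, 5)
  run P1 (needs (0, 3, 6, 5), free (3, 3, 6, 5)); after release of (0, 1, 2, 0) the pool is (3, 4, 8, 5)
  run P3 (needs (3, 0, 7, 2), free (3, 4, 8, 5)); after release of (2, 0, 0, 1) the pool is (5, 4, 8, 6)
(3) The exact count: 1 of the possible complete orderings is a safe sequence.


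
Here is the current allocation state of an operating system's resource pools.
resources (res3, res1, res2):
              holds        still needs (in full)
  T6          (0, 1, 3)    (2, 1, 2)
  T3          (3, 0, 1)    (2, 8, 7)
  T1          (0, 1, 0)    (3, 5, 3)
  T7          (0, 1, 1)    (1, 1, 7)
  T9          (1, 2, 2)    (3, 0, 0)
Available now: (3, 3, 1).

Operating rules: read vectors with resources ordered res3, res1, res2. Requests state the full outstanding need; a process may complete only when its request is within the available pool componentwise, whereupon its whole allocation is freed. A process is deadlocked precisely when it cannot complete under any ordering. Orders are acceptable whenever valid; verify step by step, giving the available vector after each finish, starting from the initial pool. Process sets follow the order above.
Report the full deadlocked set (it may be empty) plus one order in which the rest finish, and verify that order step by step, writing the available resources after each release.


Deadlocked: T3 and T7.
Key observation: even finishing T9, T1, T6 leaves just (4, 7, 6) free — too little res2 for any of the remaining processes.
A valid finishing order for the others: T9, T1, T6. Walking it through:
  pool = (3, 3, 1)
  T9 needs (3, 0, 0) <= (3, 3, 1) -> finishes; pool += (1, 2, 2) = (4, 5, 3)
  T1 needs (3, 5, 3) <= (4, 5, 3) -> finishes; pool += (0, 1, 0) = (4, 6, 3)
  T6 needs (2, 1, 2) <= (4, 6, 3) -> finishes; pool += (0, 1, 3) = (4, 7, 6)
The blocked processes can never fit:
  blocked: T3 wants (2, 8, 7), pool (4, 7, 6) — not enough res1 and res2
  blocked: T7 wants (1, 1, 7), pool (4, 7, 6) — not enough res2
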